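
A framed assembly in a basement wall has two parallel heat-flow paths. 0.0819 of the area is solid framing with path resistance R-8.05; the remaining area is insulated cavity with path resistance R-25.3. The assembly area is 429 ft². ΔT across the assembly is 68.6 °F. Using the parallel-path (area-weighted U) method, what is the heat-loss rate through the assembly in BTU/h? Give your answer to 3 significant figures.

1370 BTU/h

U_eff = 0.9181/25.3 + 0.0819/8.05 = 0.03629 + 0.01017 = 0.04646
R_eff = 1/U_eff = 21.52 ft²·°F·h/BTU
Q = 429 × 68.6 / 21.52 = 1367 BTU/h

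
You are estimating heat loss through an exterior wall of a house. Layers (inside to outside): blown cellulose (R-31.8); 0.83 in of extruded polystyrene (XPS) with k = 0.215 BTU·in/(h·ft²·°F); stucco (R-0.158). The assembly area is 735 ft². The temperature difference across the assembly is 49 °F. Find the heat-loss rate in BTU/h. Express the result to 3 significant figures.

1010 BTU/h

0.83/0.215 = 3.86
R_total = 31.8 + 3.86 + 0.158 = 35.82 ft²·°F·h/BTU
Q = A·ΔT/R = 735 × 49 / 35.82 = 1005 BTU/h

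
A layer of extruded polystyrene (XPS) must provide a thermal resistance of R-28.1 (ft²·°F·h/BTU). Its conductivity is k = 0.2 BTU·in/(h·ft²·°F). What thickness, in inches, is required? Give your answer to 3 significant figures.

5.62 in

L = R × k = 28.1 × 0.2 = 5.62 in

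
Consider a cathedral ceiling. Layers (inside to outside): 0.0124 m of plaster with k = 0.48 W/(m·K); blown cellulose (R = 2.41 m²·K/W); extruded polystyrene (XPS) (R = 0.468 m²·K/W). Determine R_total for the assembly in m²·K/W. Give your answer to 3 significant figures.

0.0124/0.48 = 0.02583
R_total = 0.02583 + 2.41 + 0.468 = 2.904 m²·K/W

2.90 m²·K/W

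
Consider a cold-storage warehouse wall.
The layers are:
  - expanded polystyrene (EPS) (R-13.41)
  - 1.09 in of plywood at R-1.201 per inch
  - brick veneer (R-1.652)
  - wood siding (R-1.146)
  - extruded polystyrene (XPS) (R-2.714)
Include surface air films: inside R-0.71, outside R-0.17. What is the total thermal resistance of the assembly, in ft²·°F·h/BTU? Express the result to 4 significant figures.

21.11 ft²·°F·h/BTU

1.09 × 1.201 = 1.3091
R_total = 0.71 + 13.41 + 1.3091 + 1.652 + 1.146 + 2.714 + 0.17 = 21.111 ft²·°F·h/BTU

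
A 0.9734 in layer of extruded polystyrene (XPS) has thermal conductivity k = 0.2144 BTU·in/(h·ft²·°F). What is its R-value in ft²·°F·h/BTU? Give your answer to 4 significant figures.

R = L/k = 0.9734/0.2144 = 4.5401 ft²·°F·h/BTU

4.540 ft²·°F·h/BTU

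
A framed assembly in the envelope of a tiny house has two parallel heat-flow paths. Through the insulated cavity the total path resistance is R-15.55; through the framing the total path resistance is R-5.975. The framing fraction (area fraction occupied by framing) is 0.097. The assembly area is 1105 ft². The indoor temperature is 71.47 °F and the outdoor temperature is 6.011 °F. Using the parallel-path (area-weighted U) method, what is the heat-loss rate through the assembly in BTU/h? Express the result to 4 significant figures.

5375 BTU/h

U_eff = 0.903/15.55 + 0.097/5.975 = 0.058071 + 0.016234 = 0.074305
R_eff = 1/U_eff = 13.458 ft²·°F·h/BTU
Q = 1105 × (71.47 − 6.011) / 13.458 = 5374.6 BTU/h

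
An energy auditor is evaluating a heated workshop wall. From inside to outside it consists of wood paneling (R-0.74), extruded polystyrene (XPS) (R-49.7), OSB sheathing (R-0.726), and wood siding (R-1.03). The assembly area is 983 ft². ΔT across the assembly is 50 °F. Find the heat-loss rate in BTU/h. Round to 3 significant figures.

942 BTU/h

R_total = 0.74 + 49.7 + 0.726 + 1.03 = 52.2 ft²·°F·h/BTU
Q = A·ΔT/R = 983 × 50 / 52.2 = 941.6 BTU/h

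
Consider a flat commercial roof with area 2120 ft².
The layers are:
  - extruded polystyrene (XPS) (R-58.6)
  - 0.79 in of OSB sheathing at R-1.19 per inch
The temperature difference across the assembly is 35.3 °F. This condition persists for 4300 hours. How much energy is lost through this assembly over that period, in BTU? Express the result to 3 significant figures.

5400000 BTU

0.79 × 1.19 = 0.9401
R_total = 58.6 + 0.9401 = 59.54 ft²·°F·h/BTU
Q = 2120 × 35.3 / 59.54 = 1257 BTU/h
E = 1257 × 4300 = 5405000 BTU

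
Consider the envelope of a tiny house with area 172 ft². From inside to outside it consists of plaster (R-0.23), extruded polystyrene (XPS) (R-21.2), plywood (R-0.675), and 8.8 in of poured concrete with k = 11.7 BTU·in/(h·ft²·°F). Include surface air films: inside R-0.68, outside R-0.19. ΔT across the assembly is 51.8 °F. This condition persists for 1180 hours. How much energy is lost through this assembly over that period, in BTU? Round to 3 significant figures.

443000 BTU

8.8/11.7 = 0.7521
R_total = 0.68 + 0.23 + 21.2 + 0.675 + 0.7521 + 0.19 = 23.73 ft²·°F·h/BTU
Q = 172 × 51.8 / 23.73 = 375.5 BTU/h
E = 375.5 × 1180 = 443100 BTU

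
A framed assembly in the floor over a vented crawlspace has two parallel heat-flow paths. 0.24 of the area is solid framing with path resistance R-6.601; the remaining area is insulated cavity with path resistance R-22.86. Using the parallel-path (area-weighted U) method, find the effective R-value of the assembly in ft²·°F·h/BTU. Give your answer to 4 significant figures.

U_eff = 0.76/22.86 + 0.24/6.601 = 0.033246 + 0.036358 = 0.069604
R_eff = 1/U_eff = 14.367 ft²·°F·h/BTU

14.37 ft²·°F·h/BTU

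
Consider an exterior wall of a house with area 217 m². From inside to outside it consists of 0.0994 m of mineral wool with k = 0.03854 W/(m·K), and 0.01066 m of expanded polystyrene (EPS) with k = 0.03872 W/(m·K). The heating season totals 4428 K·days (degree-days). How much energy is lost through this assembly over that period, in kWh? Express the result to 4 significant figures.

0.0994/0.03854 = 2.5791
0.01066/0.03872 = 0.27531
R_total = 2.5791 + 0.27531 = 2.8544 m²·K/W
E = A × HDD × 24 / R / 1000 = 217 × 4428 × 24 / 2.8544 / 1000 = 8079 kWh

8079 kWh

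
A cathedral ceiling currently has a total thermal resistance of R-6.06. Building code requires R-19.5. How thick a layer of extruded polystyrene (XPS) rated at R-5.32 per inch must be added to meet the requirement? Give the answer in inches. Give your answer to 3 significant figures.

ΔR = 19.5 − 6.06 = 13.44 ft²·°F·h/BTU
L = ΔR / (R/in) = 13.44/5.32 = 2.526 in

2.53 in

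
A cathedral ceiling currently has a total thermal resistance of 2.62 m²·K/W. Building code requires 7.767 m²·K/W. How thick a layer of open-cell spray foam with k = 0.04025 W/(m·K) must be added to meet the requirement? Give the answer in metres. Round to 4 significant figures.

ΔR = 7.767 − 2.62 = 5.147 m²·K/W
L = ΔR × k = 5.147 × 0.04025 = 0.20717 m

0.2072 m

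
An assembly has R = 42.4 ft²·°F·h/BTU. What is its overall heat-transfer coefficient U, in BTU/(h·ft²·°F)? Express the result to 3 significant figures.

0.0236 BTU/(h·ft²·°F)

U = 1/R = 1/42.4 = 0.02358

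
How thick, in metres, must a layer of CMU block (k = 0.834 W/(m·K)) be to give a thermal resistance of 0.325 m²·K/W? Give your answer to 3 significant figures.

0.271 m

L = R·k = 0.325 × 0.834 = 0.2711 m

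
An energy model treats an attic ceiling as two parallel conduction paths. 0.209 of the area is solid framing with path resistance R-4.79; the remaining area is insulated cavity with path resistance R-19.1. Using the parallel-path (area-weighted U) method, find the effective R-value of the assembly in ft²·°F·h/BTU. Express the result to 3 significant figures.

U_eff = 0.791/19.1 + 0.209/4.79 = 0.04141 + 0.04363 = 0.08505
R_eff = 1/U_eff = 11.76 ft²·°F·h/BTU

11.8 ft²·°F·h/BTU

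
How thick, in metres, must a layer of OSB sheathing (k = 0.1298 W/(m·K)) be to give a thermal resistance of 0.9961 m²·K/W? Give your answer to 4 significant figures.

L = R·k = 0.9961 × 0.1298 = 0.12929 m

0.1293 m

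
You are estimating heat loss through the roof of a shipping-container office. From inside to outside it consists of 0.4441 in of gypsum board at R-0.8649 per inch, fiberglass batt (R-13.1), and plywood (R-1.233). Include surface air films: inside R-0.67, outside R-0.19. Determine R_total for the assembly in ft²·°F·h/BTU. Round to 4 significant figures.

0.4441 × 0.8649 = 0.3841
R_total = 0.67 + 0.3841 + 13.1 + 1.233 + 0.19 = 15.577 ft²·°F·h/BTU

15.58 ft²·°F·h/BTU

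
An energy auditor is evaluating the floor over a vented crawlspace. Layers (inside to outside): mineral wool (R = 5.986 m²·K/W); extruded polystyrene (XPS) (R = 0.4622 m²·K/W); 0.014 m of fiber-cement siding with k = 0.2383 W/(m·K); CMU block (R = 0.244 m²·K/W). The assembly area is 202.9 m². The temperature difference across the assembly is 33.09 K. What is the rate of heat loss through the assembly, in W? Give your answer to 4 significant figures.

0.014/0.2383 = 0.058749
R_total = 5.986 + 0.4622 + 0.058749 + 0.244 = 6.7509 m²·K/W
Q = A·ΔT/R = 202.9 × 33.09 / 6.7509 = 994.52 W

994.5 W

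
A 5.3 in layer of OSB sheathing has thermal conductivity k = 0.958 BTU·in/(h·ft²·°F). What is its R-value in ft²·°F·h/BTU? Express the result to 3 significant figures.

5.53 ft²·°F·h/BTU

R = L/k = 5.3/0.958 = 5.532 ft²·°F·h/BTU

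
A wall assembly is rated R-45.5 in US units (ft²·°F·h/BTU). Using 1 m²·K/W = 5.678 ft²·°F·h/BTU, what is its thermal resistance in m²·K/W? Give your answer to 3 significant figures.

R_SI = 45.5/5.678 = 8.013

8.01 m²·K/W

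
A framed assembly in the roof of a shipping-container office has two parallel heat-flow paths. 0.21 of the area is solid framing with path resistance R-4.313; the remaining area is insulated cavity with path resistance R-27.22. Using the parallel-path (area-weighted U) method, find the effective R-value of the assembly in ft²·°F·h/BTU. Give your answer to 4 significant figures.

U_eff = 0.79/27.22 + 0.21/4.313 = 0.029023 + 0.04869 = 0.077713
R_eff = 1/U_eff = 12.868 ft²·°F·h/BTU

12.87 ft²·°F·h/BTU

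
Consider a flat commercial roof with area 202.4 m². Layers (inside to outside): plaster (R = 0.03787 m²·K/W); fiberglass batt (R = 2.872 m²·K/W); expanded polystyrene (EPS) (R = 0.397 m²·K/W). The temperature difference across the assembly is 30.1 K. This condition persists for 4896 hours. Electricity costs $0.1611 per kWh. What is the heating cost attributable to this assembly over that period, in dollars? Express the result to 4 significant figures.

1453 dollars

R_total = 0.03787 + 2.872 + 0.397 = 3.3069 m²·K/W
Q = 202.4 × 30.1 / 3.3069 = 1842.3 W
E = 1842.3 W × 4896 h / 1000 = 9019.9 kWh
Cost = 9019.9 × 0.1611 = $1453.1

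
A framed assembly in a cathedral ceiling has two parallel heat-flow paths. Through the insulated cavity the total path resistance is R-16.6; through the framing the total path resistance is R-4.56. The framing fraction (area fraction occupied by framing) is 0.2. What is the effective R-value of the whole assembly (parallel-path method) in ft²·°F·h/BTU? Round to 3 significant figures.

10.9 ft²·°F·h/BTU

U_eff = 0.8/16.6 + 0.2/4.56 = 0.04819 + 0.04386 = 0.09205
R_eff = 1/U_eff = 10.86 ft²·°F·h/BTU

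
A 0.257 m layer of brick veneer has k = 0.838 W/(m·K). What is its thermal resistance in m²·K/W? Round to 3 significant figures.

0.307 m²·K/W

R = L/k = 0.257/0.838 = 0.3067 m²·K/W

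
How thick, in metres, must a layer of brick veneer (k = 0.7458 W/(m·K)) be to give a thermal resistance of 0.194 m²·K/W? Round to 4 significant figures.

0.1447 m

L = R·k = 0.194 × 0.7458 = 0.14469 m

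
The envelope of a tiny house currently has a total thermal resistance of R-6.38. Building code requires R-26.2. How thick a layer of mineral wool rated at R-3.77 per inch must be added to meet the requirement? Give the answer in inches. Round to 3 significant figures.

5.26 in

ΔR = 26.2 − 6.38 = 19.82 ft²·°F·h/BTU
L = ΔR / (R/in) = 19.82/3.77 = 5.257 in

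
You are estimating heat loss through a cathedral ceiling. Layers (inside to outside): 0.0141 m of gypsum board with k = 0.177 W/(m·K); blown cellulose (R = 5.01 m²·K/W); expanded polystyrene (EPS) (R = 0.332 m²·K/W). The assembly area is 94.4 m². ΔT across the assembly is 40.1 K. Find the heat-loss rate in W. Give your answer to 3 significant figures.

698 W

0.0141/0.177 = 0.07966
R_total = 0.07966 + 5.01 + 0.332 = 5.422 m²·K/W
Q = A·ΔT/R = 94.4 × 40.1 / 5.422 = 698.2 W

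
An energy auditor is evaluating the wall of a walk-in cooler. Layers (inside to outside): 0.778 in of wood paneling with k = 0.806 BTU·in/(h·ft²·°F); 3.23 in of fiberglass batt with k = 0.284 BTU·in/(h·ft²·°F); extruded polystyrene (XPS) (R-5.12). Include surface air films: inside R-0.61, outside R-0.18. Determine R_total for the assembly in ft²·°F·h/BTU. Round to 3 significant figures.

0.778/0.806 = 0.9653
3.23/0.284 = 11.37
R_total = 0.61 + 0.9653 + 11.37 + 5.12 + 0.18 = 18.25 ft²·°F·h/BTU

18.2 ft²·°F·h/BTU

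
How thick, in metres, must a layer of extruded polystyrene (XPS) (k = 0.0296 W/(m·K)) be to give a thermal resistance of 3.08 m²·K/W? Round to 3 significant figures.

0.0912 m

L = R·k = 3.08 × 0.0296 = 0.09117 m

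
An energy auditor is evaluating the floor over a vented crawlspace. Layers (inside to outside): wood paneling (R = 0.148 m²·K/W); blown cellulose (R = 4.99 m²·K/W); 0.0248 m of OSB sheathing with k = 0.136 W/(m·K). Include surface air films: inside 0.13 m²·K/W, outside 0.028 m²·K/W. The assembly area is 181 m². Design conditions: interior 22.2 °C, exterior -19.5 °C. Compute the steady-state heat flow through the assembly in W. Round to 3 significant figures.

1380 W

0.0248/0.136 = 0.1824
R_total = 0.13 + 0.148 + 4.99 + 0.1824 + 0.028 = 5.478 m²·K/W
Q = A·ΔT/R = 181 × (22.2 − (-19.5)) / 5.478 = 1378 W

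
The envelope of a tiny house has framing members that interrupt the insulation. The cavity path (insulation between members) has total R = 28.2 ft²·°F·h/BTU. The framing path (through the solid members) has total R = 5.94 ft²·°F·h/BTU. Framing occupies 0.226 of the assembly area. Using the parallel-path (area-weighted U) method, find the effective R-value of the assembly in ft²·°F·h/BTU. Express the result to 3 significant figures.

U_eff = 0.774/28.2 + 0.226/5.94 = 0.02745 + 0.03805 = 0.06549
R_eff = 1/U_eff = 15.27 ft²·°F·h/BTU

15.3 ft²·°F·h/BTU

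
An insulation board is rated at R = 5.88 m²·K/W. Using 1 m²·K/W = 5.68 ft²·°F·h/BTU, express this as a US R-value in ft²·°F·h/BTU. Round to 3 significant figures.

33.4 ft²·°F·h/BTU

R_US = 5.88 × 5.68 = 33.4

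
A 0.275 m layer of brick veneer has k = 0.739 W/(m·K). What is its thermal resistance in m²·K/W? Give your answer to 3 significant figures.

0.372 m²·K/W

R = L/k = 0.275/0.739 = 0.3721 m²·K/W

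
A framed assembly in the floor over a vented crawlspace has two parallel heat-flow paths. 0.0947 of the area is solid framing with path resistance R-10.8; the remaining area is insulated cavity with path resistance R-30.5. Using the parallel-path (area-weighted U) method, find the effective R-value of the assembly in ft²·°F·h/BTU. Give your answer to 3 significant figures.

U_eff = 0.9053/30.5 + 0.0947/10.8 = 0.02968 + 0.008769 = 0.03845
R_eff = 1/U_eff = 26.01 ft²·°F·h/BTU

26.0 ft²·°F·h/BTU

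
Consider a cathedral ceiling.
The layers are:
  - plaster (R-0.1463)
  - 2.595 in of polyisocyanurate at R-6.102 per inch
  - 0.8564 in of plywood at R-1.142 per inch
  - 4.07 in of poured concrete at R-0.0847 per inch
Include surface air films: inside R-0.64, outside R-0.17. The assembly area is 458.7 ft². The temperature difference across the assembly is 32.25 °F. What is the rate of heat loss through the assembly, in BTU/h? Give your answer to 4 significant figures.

816.7 BTU/h

2.595 × 6.102 = 15.835
0.8564 × 1.142 = 0.97801
4.07 × 0.0847 = 0.34473
R_total = 0.64 + 0.1463 + 15.835 + 0.97801 + 0.34473 + 0.17 = 18.114 ft²·°F·h/BTU
Q = A·ΔT/R = 458.7 × 32.25 / 18.114 = 816.68 BTU/h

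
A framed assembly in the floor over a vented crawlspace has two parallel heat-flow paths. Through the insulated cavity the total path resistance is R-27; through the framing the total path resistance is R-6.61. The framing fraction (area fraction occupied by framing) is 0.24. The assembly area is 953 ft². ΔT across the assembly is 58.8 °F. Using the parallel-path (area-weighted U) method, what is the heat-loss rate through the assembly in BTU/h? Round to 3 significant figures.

U_eff = 0.76/27 + 0.24/6.61 = 0.02815 + 0.03631 = 0.06446
R_eff = 1/U_eff = 15.51 ft²·°F·h/BTU
Q = 953 × 58.8 / 15.51 = 3612 BTU/h

3610 BTU/h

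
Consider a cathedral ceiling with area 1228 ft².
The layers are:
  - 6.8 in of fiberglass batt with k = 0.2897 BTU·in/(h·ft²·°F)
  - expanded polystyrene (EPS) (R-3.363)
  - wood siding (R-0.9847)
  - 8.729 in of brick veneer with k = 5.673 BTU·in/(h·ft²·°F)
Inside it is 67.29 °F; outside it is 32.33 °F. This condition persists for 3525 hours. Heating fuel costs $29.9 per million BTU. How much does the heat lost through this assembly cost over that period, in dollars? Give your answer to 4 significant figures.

154.1 dollars

6.8/0.2897 = 23.473
8.729/5.673 = 1.5387
R_total = 23.473 + 3.363 + 0.9847 + 1.5387 = 29.359 ft²·°F·h/BTU
Q = 1228 × (67.29 − 32.33) / 29.359 = 1462.3 BTU/h
E = 1462.3 × 3525 = 5154500 BTU
Cost = 5154500/10⁶ × 29.9 = $154.12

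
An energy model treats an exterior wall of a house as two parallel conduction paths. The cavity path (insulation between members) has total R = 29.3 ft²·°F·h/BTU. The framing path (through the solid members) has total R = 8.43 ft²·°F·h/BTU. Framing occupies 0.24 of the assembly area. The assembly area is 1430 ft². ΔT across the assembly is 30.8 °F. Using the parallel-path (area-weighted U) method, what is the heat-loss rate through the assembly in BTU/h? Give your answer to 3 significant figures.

U_eff = 0.76/29.3 + 0.24/8.43 = 0.02594 + 0.02847 = 0.05441
R_eff = 1/U_eff = 18.38 ft²·°F·h/BTU
Q = 1430 × 30.8 / 18.38 = 2396 BTU/h

2400 BTU/h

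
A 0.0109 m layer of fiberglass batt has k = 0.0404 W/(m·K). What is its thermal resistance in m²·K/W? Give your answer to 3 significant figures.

R = L/k = 0.0109/0.0404 = 0.2698 m²·K/W

0.270 m²·K/W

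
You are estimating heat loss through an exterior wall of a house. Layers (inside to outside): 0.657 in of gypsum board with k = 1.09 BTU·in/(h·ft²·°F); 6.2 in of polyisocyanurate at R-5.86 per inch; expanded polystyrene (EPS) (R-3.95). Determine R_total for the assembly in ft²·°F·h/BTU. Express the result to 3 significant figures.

0.657/1.09 = 0.6028
6.2 × 5.86 = 36.33
R_total = 0.6028 + 36.33 + 3.95 = 40.88 ft²·°F·h/BTU

40.9 ft²·°F·h/BTU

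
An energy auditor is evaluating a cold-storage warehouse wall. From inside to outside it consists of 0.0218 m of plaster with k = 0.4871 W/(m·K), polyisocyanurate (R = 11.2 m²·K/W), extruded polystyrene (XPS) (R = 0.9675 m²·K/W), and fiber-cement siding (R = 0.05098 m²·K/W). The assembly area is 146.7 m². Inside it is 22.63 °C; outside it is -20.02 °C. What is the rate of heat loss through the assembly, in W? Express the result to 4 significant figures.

0.0218/0.4871 = 0.044755
R_total = 0.044755 + 11.2 + 0.9675 + 0.05098 = 12.263 m²·K/W
Q = A·ΔT/R = 146.7 × (22.63 − (-20.02)) / 12.263 = 510.2 W

510.2 W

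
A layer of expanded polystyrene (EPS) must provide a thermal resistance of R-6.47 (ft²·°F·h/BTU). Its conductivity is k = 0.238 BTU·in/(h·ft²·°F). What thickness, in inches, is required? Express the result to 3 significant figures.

1.54 in

L = R × k = 6.47 × 0.238 = 1.54 in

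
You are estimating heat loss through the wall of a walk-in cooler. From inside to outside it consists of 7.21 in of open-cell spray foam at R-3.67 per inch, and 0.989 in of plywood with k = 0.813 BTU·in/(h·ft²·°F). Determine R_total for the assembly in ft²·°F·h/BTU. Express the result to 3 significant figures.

7.21 × 3.67 = 26.46
0.989/0.813 = 1.216
R_total = 26.46 + 1.216 = 27.68 ft²·°F·h/BTU

27.7 ft²·°F·h/BTU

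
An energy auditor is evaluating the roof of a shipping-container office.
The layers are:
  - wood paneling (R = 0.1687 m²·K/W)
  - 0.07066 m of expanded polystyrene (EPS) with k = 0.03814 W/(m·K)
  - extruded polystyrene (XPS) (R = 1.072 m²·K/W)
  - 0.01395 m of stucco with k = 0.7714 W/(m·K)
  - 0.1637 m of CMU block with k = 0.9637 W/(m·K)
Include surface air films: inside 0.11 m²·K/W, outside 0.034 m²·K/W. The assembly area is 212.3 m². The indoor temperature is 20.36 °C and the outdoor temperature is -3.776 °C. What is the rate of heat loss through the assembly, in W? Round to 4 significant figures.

0.07066/0.03814 = 1.8526
0.01395/0.7714 = 0.018084
0.1637/0.9637 = 0.16987
R_total = 0.11 + 0.1687 + 1.8526 + 1.072 + 0.018084 + 0.16987 + 0.034 = 3.4253 m²·K/W
Q = A·ΔT/R = 212.3 × (20.36 − (-3.776)) / 3.4253 = 1495.9 W

1496 W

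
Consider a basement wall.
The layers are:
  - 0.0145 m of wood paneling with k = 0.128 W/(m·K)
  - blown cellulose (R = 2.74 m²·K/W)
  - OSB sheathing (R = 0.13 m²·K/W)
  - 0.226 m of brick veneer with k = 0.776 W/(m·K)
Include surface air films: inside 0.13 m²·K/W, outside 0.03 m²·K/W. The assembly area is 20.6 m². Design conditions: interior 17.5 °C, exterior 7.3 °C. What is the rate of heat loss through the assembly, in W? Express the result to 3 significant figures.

61.2 W

0.0145/0.128 = 0.1133
0.226/0.776 = 0.2912
R_total = 0.13 + 0.1133 + 2.74 + 0.13 + 0.2912 + 0.03 = 3.435 m²·K/W
Q = A·ΔT/R = 20.6 × (17.5 − 7.3) / 3.435 = 61.18 W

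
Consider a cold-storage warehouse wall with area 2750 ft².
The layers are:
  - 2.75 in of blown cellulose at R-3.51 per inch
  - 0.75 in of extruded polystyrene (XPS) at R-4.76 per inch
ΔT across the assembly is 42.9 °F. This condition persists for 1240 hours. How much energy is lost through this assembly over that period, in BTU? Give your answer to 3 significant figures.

11100000 BTU

2.75 × 3.51 = 9.652
0.75 × 4.76 = 3.57
R_total = 9.652 + 3.57 = 13.22 ft²·°F·h/BTU
Q = 2750 × 42.9 / 13.22 = 8922 BTU/h
E = 8922 × 1240 = 11060000 BTU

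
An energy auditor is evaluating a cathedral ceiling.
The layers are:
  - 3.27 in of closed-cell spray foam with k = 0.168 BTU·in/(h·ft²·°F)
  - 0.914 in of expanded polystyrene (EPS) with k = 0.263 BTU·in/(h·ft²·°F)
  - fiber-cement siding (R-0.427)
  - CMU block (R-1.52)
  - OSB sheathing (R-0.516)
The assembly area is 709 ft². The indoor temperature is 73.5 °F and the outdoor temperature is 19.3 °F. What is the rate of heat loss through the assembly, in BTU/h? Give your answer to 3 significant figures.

3.27/0.168 = 19.46
0.914/0.263 = 3.475
R_total = 19.46 + 3.475 + 0.427 + 1.52 + 0.516 = 25.4 ft²·°F·h/BTU
Q = A·ΔT/R = 709 × (73.5 − 19.3) / 25.4 = 1513 BTU/h

1510 BTU/h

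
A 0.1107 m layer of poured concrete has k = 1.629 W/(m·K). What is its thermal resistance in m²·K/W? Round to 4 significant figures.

0.06796 m²·K/W

R = L/k = 0.1107/1.629 = 0.067956 m²·K/W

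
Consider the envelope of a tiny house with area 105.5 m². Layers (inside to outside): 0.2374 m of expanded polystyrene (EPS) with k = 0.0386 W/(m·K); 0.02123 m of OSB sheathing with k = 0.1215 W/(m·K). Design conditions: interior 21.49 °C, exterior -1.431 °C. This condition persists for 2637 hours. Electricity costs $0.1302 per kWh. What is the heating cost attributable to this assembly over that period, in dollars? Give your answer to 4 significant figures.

0.2374/0.0386 = 6.1503
0.02123/0.1215 = 0.17473
R_total = 6.1503 + 0.17473 = 6.325 m²·K/W
Q = 105.5 × (21.49 − (-1.431)) / 6.325 = 382.32 W
E = 382.32 W × 2637 h / 1000 = 1008.2 kWh
Cost = 1008.2 × 0.1302 = $131.26

131.3 dollars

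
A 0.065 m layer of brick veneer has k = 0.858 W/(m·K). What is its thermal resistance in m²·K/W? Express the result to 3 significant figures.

R = L/k = 0.065/0.858 = 0.07576 m²·K/W

0.0758 m²·K/W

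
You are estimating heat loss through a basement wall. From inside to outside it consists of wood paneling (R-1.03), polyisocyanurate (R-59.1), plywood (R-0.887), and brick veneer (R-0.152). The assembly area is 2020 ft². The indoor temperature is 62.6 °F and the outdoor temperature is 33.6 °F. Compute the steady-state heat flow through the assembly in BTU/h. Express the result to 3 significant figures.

958 BTU/h

R_total = 1.03 + 59.1 + 0.887 + 0.152 = 61.17 ft²·°F·h/BTU
Q = A·ΔT/R = 2020 × (62.6 − 33.6) / 61.17 = 957.7 BTU/h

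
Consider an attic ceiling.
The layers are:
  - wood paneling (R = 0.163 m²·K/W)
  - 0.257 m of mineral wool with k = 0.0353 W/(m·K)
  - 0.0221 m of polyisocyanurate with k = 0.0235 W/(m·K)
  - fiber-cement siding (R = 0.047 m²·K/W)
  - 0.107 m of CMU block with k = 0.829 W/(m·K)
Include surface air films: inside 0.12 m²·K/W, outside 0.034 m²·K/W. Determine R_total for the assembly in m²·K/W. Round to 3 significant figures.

0.257/0.0353 = 7.28
0.0221/0.0235 = 0.9404
0.107/0.829 = 0.1291
R_total = 0.12 + 0.163 + 7.28 + 0.9404 + 0.047 + 0.1291 + 0.034 = 8.714 m²·K/W

8.71 m²·K/W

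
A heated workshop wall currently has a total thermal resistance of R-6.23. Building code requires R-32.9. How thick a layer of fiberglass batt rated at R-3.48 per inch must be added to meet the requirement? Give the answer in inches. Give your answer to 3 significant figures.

7.66 in

ΔR = 32.9 − 6.23 = 26.67 ft²·°F·h/BTU
L = ΔR / (R/in) = 26.67/3.48 = 7.664 in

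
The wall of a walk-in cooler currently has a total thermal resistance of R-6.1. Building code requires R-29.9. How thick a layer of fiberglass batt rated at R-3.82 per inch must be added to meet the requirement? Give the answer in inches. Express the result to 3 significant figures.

6.23 in

ΔR = 29.9 − 6.1 = 23.8 ft²·°F·h/BTU
L = ΔR / (R/in) = 23.8/3.82 = 6.23 in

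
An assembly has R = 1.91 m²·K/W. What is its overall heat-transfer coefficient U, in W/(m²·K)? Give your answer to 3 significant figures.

U = 1/R = 1/1.91 = 0.5236

0.524 W/(m²·K)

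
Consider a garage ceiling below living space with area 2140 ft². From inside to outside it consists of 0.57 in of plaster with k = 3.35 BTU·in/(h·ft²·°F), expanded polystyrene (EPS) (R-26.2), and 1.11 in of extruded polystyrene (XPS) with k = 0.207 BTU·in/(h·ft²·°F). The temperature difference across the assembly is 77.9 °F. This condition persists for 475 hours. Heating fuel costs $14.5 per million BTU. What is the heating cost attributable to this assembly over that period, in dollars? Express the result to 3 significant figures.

0.57/3.35 = 0.1701
1.11/0.207 = 5.362
R_total = 0.1701 + 26.2 + 5.362 = 31.73 ft²·°F·h/BTU
Q = 2140 × 77.9 / 31.73 = 5253 BTU/h
E = 5253 × 475 = 2495000 BTU
Cost = 2495000/10⁶ × 14.5 = $36.18

36.2 dollars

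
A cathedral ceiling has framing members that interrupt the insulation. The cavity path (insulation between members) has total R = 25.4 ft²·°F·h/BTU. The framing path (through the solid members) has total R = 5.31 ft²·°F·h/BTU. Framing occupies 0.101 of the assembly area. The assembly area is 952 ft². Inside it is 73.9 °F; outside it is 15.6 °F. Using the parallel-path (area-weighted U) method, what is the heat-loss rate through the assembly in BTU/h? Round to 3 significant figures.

U_eff = 0.899/25.4 + 0.101/5.31 = 0.03539 + 0.01902 = 0.05441
R_eff = 1/U_eff = 18.38 ft²·°F·h/BTU
Q = 952 × (73.9 − 15.6) / 18.38 = 3020 BTU/h

3020 BTU/h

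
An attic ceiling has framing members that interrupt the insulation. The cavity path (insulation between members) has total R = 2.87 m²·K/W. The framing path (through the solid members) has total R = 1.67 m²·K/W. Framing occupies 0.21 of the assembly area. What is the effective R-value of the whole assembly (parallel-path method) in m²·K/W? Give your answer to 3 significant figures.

2.49 m²·K/W

U_eff = 0.79/2.87 + 0.21/1.67 = 0.2753 + 0.1257 = 0.401
R_eff = 1/U_eff = 2.494 m²·K/W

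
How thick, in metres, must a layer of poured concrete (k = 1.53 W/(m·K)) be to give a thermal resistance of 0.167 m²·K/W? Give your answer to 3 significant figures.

0.256 m

L = R·k = 0.167 × 1.53 = 0.2555 m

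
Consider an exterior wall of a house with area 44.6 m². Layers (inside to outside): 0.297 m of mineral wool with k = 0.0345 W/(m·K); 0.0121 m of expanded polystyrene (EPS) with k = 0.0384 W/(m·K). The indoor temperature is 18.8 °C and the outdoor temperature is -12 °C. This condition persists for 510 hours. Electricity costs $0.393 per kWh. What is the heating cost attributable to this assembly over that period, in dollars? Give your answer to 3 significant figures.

0.297/0.0345 = 8.609
0.0121/0.0384 = 0.3151
R_total = 8.609 + 0.3151 = 8.924 m²·K/W
Q = 44.6 × (18.8 − (-12)) / 8.924 = 153.9 W
E = 153.9 W × 510 h / 1000 = 78.51 kWh
Cost = 78.51 × 0.393 = $30.85

30.9 dollars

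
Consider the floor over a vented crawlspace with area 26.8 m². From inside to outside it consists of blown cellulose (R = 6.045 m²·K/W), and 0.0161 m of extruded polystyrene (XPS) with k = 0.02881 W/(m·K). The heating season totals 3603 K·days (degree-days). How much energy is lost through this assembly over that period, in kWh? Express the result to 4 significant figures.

0.0161/0.02881 = 0.55883
R_total = 6.045 + 0.55883 = 6.6038 m²·K/W
E = A × HDD × 24 / R / 1000 = 26.8 × 3603 × 24 / 6.6038 / 1000 = 350.92 kWh

350.9 kWh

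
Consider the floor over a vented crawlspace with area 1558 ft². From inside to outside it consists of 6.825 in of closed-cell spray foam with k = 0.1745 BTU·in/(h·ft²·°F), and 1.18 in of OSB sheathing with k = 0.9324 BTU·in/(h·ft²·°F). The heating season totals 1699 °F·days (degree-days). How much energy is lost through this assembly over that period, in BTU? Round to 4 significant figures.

1573000 BTU

6.825/0.1745 = 39.112
1.18/0.9324 = 1.2656
R_total = 39.112 + 1.2656 = 40.377 ft²·°F·h/BTU
E = A × HDD × 24 / R = 1558 × 1699 × 24 / 40.377 = 1573400 BTU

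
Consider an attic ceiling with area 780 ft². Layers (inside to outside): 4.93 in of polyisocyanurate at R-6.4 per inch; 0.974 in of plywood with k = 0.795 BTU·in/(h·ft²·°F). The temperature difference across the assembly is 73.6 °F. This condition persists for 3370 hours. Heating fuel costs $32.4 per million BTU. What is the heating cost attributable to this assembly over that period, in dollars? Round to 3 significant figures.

4.93 × 6.4 = 31.55
0.974/0.795 = 1.225
R_total = 31.55 + 1.225 = 32.78 ft²·°F·h/BTU
Q = 780 × 73.6 / 32.78 = 1751 BTU/h
E = 1751 × 3370 = 5902000 BTU
Cost = 5902000/10⁶ × 32.4 = $191.2

191 dollars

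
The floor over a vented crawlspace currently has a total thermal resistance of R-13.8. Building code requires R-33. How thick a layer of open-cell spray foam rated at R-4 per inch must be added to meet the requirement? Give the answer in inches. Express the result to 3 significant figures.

ΔR = 33 − 13.8 = 19.2 ft²·°F·h/BTU
L = ΔR / (R/in) = 19.2/4 = 4.8 in

4.80 in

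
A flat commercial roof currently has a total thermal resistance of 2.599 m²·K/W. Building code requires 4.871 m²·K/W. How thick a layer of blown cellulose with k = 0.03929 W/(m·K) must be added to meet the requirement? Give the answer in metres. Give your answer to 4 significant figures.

0.08927 m

ΔR = 4.871 − 2.599 = 2.272 m²·K/W
L = ΔR × k = 2.272 × 0.03929 = 0.089267 m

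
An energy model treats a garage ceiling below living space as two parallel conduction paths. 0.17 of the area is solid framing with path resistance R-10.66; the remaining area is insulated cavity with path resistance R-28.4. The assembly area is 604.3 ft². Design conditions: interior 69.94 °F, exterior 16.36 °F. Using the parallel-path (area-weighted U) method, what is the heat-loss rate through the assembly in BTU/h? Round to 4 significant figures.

U_eff = 0.83/28.4 + 0.17/10.66 = 0.029225 + 0.015947 = 0.045173
R_eff = 1/U_eff = 22.137 ft²·°F·h/BTU
Q = 604.3 × (69.94 − 16.36) / 22.137 = 1462.6 BTU/h

1463 BTU/h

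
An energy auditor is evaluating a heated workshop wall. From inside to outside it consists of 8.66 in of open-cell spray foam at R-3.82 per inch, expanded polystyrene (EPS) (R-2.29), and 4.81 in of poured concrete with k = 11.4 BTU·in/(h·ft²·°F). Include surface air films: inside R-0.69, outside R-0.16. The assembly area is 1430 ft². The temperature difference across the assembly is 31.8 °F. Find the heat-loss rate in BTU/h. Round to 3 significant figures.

1240 BTU/h

8.66 × 3.82 = 33.08
4.81/11.4 = 0.4219
R_total = 0.69 + 33.08 + 2.29 + 0.4219 + 0.16 = 36.64 ft²·°F·h/BTU
Q = A·ΔT/R = 1430 × 31.8 / 36.64 = 1241 BTU/h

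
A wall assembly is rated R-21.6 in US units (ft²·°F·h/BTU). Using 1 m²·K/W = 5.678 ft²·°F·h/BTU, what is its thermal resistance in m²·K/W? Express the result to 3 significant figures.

3.80 m²·K/W

R_SI = 21.6/5.678 = 3.804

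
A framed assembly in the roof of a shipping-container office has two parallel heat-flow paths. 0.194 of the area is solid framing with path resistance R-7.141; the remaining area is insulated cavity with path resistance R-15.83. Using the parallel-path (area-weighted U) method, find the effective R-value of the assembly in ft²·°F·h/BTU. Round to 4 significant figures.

12.81 ft²·°F·h/BTU

U_eff = 0.806/15.83 + 0.194/7.141 = 0.050916 + 0.027167 = 0.078083
R_eff = 1/U_eff = 12.807 ft²·°F·h/BTU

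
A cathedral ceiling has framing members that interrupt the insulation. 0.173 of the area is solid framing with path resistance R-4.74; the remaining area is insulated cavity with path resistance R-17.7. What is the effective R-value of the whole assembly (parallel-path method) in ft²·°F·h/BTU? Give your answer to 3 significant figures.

12.0 ft²·°F·h/BTU

U_eff = 0.827/17.7 + 0.173/4.74 = 0.04672 + 0.0365 = 0.08322
R_eff = 1/U_eff = 12.02 ft²·°F·h/BTU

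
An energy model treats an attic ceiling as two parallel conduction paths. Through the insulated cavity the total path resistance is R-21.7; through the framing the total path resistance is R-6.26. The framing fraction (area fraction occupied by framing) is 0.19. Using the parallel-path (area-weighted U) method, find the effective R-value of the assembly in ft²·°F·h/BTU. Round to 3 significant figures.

U_eff = 0.81/21.7 + 0.19/6.26 = 0.03733 + 0.03035 = 0.06768
R_eff = 1/U_eff = 14.78 ft²·°F·h/BTU

14.8 ft²·°F·h/BTU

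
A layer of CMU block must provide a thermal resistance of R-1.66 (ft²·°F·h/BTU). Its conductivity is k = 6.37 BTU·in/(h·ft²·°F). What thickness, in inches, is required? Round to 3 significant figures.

10.6 in

L = R × k = 1.66 × 6.37 = 10.57 in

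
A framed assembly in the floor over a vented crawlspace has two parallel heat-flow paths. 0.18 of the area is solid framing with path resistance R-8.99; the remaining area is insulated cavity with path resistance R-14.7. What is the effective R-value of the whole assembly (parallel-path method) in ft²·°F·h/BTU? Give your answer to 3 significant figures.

13.2 ft²·°F·h/BTU

U_eff = 0.82/14.7 + 0.18/8.99 = 0.05578 + 0.02002 = 0.0758
R_eff = 1/U_eff = 13.19 ft²·°F·h/BTU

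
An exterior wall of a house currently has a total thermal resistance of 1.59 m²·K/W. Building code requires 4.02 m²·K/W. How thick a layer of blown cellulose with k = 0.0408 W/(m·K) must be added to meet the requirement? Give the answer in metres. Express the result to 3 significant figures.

0.0991 m

ΔR = 4.02 − 1.59 = 2.43 m²·K/W
L = ΔR × k = 2.43 × 0.0408 = 0.09914 m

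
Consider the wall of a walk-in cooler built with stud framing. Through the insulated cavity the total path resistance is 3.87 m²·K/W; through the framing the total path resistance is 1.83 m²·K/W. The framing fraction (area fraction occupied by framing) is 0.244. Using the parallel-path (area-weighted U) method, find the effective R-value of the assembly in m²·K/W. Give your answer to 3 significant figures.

U_eff = 0.756/3.87 + 0.244/1.83 = 0.1953 + 0.1333 = 0.3287
R_eff = 1/U_eff = 3.042 m²·K/W

3.04 m²·K/W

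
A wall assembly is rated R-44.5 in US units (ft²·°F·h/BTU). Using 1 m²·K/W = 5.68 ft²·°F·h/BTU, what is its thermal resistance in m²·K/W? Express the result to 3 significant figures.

7.83 m²·K/W

R_SI = 44.5/5.68 = 7.835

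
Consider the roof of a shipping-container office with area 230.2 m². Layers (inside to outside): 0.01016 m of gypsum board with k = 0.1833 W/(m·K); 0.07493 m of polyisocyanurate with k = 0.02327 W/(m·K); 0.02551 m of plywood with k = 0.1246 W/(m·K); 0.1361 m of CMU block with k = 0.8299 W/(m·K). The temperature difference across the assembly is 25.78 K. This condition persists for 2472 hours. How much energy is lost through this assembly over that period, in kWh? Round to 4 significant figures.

0.01016/0.1833 = 0.055428
0.07493/0.02327 = 3.22
0.02551/0.1246 = 0.20474
0.1361/0.8299 = 0.164
R_total = 0.055428 + 3.22 + 0.20474 + 0.164 = 3.6442 m²·K/W
Q = 230.2 × 25.78 / 3.6442 = 1628.5 W
E = 1628.5 W × 2472 h / 1000 = 4025.7 kWh

4026 kWh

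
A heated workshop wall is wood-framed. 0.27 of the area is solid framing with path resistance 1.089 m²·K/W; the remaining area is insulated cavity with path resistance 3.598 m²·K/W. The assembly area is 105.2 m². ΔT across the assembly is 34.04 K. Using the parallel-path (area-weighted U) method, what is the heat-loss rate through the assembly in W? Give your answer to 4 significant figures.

U_eff = 0.73/3.598 + 0.27/1.089 = 0.20289 + 0.24793 = 0.45082
R_eff = 1/U_eff = 2.2182 m²·K/W
Q = 105.2 × 34.04 / 2.2182 = 1614.4 W

1614 W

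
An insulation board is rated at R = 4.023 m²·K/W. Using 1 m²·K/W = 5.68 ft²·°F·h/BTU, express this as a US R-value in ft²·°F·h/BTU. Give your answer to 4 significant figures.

R_US = 4.023 × 5.68 = 22.851

22.85 ft²·°F·h/BTU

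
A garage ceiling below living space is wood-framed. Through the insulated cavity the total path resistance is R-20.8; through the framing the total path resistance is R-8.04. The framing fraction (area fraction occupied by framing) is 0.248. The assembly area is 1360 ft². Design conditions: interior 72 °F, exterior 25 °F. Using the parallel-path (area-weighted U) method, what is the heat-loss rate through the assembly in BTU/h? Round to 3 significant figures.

4280 BTU/h

U_eff = 0.752/20.8 + 0.248/8.04 = 0.03615 + 0.03085 = 0.067
R_eff = 1/U_eff = 14.93 ft²·°F·h/BTU
Q = 1360 × (72 − 25) / 14.93 = 4283 BTU/h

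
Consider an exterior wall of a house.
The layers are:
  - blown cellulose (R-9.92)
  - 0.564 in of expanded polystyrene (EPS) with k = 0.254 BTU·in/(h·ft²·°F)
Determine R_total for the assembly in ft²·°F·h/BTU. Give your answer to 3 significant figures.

0.564/0.254 = 2.22
R_total = 9.92 + 2.22 = 12.14 ft²·°F·h/BTU

12.1 ft²·°F·h/BTU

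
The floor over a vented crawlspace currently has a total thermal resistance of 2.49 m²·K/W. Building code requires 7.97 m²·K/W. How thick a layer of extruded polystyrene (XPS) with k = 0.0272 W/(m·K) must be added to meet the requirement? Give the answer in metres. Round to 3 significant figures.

ΔR = 7.97 − 2.49 = 5.48 m²·K/W
L = ΔR × k = 5.48 × 0.0272 = 0.1491 m

0.149 m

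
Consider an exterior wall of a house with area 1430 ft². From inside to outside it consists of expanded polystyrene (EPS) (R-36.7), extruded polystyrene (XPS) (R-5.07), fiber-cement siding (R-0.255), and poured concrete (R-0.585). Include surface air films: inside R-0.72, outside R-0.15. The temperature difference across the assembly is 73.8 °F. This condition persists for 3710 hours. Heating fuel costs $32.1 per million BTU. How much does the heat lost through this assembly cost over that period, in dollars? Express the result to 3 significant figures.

289 dollars

R_total = 0.72 + 36.7 + 5.07 + 0.255 + 0.585 + 0.15 = 43.48 ft²·°F·h/BTU
Q = 1430 × 73.8 / 43.48 = 2427 BTU/h
E = 2427 × 3710 = 9005000 BTU
Cost = 9005000/10⁶ × 32.1 = $289.1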